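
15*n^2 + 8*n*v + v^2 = (3*n + v)*(5*n + v)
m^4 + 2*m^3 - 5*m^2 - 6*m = m*(m - 2)*(m + 1)*(m + 3)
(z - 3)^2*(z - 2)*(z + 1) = z^4 - 7*z^3 + 13*z^2 + 3*z - 18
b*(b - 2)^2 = b^3 - 4*b^2 + 4*b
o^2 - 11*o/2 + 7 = (o - 7/2)*(o - 2)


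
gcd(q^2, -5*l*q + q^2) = q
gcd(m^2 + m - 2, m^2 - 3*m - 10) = m + 2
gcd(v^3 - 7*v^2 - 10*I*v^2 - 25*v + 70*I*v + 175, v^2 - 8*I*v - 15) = v - 5*I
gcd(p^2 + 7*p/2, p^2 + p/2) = p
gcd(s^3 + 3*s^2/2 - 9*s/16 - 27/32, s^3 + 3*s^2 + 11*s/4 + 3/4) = s + 3/2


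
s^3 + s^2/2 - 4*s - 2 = (s - 2)*(s + 1/2)*(s + 2)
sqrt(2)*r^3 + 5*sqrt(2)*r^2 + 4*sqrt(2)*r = r*(r + 4)*(sqrt(2)*r + sqrt(2))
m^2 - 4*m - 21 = (m - 7)*(m + 3)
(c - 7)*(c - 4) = c^2 - 11*c + 28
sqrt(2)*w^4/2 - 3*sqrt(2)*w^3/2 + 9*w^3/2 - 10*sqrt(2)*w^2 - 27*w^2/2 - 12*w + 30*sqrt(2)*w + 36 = (w - 3)*(w - 2*sqrt(2))*(w + 6*sqrt(2))*(sqrt(2)*w/2 + 1/2)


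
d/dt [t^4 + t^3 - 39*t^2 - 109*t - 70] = 4*t^3 + 3*t^2 - 78*t - 109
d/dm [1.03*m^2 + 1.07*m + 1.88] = 2.06*m + 1.07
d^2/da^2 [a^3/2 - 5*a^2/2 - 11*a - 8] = 3*a - 5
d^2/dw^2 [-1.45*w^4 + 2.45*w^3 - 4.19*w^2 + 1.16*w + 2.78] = -17.4*w^2 + 14.7*w - 8.38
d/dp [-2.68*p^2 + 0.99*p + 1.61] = 0.99 - 5.36*p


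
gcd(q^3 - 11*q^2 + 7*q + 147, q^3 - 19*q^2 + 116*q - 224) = q - 7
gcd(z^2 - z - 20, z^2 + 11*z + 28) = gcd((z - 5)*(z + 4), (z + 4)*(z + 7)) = z + 4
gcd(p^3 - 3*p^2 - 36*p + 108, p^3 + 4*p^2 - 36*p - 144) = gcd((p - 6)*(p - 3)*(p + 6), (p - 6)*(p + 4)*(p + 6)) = p^2 - 36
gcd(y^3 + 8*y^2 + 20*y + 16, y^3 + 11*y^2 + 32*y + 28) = y^2 + 4*y + 4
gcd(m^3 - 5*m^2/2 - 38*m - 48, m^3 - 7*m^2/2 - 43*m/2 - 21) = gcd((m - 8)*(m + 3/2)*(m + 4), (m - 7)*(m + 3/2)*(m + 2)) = m + 3/2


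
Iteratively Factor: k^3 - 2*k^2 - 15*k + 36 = (k + 4)*(k^2 - 6*k + 9) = (k - 3)*(k + 4)*(k - 3)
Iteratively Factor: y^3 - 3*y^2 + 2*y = (y - 2)*(y^2 - y) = y*(y - 2)*(y - 1)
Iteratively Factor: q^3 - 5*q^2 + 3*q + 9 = (q - 3)*(q^2 - 2*q - 3) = (q - 3)^2*(q + 1)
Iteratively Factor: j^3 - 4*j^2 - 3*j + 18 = (j + 2)*(j^2 - 6*j + 9) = (j - 3)*(j + 2)*(j - 3)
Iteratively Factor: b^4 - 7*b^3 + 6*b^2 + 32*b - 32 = (b + 2)*(b^3 - 9*b^2 + 24*b - 16) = (b - 1)*(b + 2)*(b^2 - 8*b + 16) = (b - 4)*(b - 1)*(b + 2)*(b - 4)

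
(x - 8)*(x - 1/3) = x^2 - 25*x/3 + 8/3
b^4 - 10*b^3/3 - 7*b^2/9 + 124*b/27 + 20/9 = (b - 3)*(b - 5/3)*(b + 2/3)^2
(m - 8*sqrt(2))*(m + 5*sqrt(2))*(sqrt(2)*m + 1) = sqrt(2)*m^3 - 5*m^2 - 83*sqrt(2)*m - 80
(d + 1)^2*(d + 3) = d^3 + 5*d^2 + 7*d + 3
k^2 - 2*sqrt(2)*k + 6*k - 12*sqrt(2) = (k + 6)*(k - 2*sqrt(2))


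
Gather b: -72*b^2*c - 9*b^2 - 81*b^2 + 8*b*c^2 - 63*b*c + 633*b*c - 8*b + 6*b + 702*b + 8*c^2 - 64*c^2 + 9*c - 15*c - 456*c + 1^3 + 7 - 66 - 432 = b^2*(-72*c - 90) + b*(8*c^2 + 570*c + 700) - 56*c^2 - 462*c - 490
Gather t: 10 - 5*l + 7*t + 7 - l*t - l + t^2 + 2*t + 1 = -6*l + t^2 + t*(9 - l) + 18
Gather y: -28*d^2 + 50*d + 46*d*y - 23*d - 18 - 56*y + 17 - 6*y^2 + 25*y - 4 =-28*d^2 + 27*d - 6*y^2 + y*(46*d - 31) - 5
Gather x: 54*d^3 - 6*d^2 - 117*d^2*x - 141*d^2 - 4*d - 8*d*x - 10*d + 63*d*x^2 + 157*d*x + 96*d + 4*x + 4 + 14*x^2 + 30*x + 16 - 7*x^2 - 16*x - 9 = 54*d^3 - 147*d^2 + 82*d + x^2*(63*d + 7) + x*(-117*d^2 + 149*d + 18) + 11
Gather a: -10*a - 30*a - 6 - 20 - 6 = -40*a - 32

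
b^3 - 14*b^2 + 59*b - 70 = (b - 7)*(b - 5)*(b - 2)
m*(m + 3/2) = m^2 + 3*m/2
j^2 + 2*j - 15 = (j - 3)*(j + 5)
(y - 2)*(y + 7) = y^2 + 5*y - 14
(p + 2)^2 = p^2 + 4*p + 4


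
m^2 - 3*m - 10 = (m - 5)*(m + 2)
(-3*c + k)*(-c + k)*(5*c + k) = 15*c^3 - 17*c^2*k + c*k^2 + k^3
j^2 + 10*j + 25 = (j + 5)^2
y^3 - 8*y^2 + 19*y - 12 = (y - 4)*(y - 3)*(y - 1)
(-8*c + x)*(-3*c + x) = 24*c^2 - 11*c*x + x^2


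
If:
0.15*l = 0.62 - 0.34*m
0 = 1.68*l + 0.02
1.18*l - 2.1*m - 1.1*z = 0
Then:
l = -0.01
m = 1.83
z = -3.50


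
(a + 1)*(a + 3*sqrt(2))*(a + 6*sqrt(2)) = a^3 + a^2 + 9*sqrt(2)*a^2 + 9*sqrt(2)*a + 36*a + 36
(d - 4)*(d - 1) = d^2 - 5*d + 4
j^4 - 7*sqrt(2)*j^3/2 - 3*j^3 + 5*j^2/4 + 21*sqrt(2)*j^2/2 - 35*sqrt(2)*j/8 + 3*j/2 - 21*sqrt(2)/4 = (j - 2)*(j - 3/2)*(j + 1/2)*(j - 7*sqrt(2)/2)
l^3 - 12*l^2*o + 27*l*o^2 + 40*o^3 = (l - 8*o)*(l - 5*o)*(l + o)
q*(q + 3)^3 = q^4 + 9*q^3 + 27*q^2 + 27*q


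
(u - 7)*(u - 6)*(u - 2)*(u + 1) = u^4 - 14*u^3 + 53*u^2 - 16*u - 84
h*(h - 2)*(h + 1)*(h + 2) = h^4 + h^3 - 4*h^2 - 4*h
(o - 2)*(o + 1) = o^2 - o - 2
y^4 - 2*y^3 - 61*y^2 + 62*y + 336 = (y - 8)*(y - 3)*(y + 2)*(y + 7)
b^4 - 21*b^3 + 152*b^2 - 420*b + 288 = (b - 8)*(b - 6)^2*(b - 1)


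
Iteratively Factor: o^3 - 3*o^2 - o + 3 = (o - 1)*(o^2 - 2*o - 3) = (o - 3)*(o - 1)*(o + 1)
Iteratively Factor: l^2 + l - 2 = (l - 1)*(l + 2)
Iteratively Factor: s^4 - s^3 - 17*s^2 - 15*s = (s + 1)*(s^3 - 2*s^2 - 15*s) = (s + 1)*(s + 3)*(s^2 - 5*s) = s*(s + 1)*(s + 3)*(s - 5)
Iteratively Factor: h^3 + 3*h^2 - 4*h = (h - 1)*(h^2 + 4*h) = h*(h - 1)*(h + 4)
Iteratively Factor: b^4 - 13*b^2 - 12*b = (b)*(b^3 - 13*b - 12) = b*(b - 4)*(b^2 + 4*b + 3) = b*(b - 4)*(b + 3)*(b + 1)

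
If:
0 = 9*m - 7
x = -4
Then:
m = 7/9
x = -4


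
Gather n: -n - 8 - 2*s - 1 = -n - 2*s - 9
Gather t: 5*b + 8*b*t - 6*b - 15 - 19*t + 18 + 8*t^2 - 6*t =-b + 8*t^2 + t*(8*b - 25) + 3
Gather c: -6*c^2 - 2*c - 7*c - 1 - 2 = -6*c^2 - 9*c - 3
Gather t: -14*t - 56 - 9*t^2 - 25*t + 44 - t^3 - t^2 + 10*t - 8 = -t^3 - 10*t^2 - 29*t - 20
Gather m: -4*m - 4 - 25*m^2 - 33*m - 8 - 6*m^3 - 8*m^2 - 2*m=-6*m^3 - 33*m^2 - 39*m - 12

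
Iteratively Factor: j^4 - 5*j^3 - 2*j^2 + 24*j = (j - 4)*(j^3 - j^2 - 6*j) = (j - 4)*(j + 2)*(j^2 - 3*j) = j*(j - 4)*(j + 2)*(j - 3)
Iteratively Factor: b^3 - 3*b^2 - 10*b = (b + 2)*(b^2 - 5*b) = b*(b + 2)*(b - 5)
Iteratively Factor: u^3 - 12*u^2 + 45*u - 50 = (u - 5)*(u^2 - 7*u + 10) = (u - 5)^2*(u - 2)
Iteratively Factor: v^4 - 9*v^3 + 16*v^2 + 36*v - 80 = (v + 2)*(v^3 - 11*v^2 + 38*v - 40) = (v - 2)*(v + 2)*(v^2 - 9*v + 20) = (v - 5)*(v - 2)*(v + 2)*(v - 4)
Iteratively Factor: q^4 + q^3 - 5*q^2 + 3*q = (q - 1)*(q^3 + 2*q^2 - 3*q) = (q - 1)^2*(q^2 + 3*q) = q*(q - 1)^2*(q + 3)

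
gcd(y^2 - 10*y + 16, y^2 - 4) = y - 2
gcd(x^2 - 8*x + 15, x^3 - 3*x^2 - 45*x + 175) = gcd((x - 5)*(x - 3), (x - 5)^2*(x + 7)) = x - 5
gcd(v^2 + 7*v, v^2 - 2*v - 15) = 1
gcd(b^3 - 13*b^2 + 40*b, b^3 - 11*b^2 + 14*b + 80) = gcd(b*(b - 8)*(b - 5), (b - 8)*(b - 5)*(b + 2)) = b^2 - 13*b + 40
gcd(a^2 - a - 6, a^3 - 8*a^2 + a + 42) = a^2 - a - 6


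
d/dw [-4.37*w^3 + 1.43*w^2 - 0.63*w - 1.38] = -13.11*w^2 + 2.86*w - 0.63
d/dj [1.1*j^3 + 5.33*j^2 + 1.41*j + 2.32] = 3.3*j^2 + 10.66*j + 1.41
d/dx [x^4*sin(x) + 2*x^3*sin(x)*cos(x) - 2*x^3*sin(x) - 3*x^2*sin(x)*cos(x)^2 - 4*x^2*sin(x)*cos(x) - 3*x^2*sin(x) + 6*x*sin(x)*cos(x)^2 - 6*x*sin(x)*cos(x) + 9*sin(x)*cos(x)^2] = x^4*cos(x) + 4*x^3*sin(x) - 2*x^3*cos(x) + 2*x^3*cos(2*x) + 3*x^2*sin(2*x) - 6*sqrt(2)*x^2*sin(x + pi/4) + 9*x^2*cos(x)/4 - 4*x^2*cos(2*x) - 9*x^2*cos(3*x)/4 - 15*x*sin(x)/2 - 4*x*sin(2*x) - 3*x*sin(3*x)/2 + 3*x*cos(x)/2 - 6*x*cos(2*x) + 9*x*cos(3*x)/2 + 3*sin(x)/2 - 3*sin(2*x) + 3*sin(3*x)/2 + 9*cos(x)/4 + 27*cos(3*x)/4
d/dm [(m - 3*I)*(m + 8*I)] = 2*m + 5*I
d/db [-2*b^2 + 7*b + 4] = 7 - 4*b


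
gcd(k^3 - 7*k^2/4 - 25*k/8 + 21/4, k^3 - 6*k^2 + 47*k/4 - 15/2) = k^2 - 7*k/2 + 3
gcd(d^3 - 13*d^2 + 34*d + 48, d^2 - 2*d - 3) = d + 1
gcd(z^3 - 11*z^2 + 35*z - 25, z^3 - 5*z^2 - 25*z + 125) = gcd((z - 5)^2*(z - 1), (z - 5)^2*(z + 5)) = z^2 - 10*z + 25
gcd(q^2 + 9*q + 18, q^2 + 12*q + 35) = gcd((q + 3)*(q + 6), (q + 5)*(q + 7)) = 1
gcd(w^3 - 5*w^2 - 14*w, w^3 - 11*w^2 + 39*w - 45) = 1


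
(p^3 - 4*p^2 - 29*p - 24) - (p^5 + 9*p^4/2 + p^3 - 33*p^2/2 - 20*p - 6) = -p^5 - 9*p^4/2 + 25*p^2/2 - 9*p - 18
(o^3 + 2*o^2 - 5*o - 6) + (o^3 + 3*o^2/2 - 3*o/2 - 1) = 2*o^3 + 7*o^2/2 - 13*o/2 - 7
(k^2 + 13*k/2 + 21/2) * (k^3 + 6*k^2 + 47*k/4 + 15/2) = k^5 + 25*k^4/2 + 245*k^3/4 + 1175*k^2/8 + 1377*k/8 + 315/4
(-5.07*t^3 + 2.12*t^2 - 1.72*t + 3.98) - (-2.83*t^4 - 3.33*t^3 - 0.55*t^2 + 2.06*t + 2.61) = 2.83*t^4 - 1.74*t^3 + 2.67*t^2 - 3.78*t + 1.37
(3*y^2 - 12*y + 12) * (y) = 3*y^3 - 12*y^2 + 12*y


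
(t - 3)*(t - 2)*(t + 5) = t^3 - 19*t + 30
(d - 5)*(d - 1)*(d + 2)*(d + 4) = d^4 - 23*d^2 - 18*d + 40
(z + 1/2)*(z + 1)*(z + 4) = z^3 + 11*z^2/2 + 13*z/2 + 2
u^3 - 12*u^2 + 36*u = u*(u - 6)^2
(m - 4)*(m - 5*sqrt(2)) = m^2 - 5*sqrt(2)*m - 4*m + 20*sqrt(2)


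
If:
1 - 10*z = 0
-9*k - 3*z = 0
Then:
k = -1/30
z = 1/10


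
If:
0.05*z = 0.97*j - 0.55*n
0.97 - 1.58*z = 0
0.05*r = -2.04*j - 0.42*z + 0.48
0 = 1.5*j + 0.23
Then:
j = -0.15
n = -0.33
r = 10.70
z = 0.61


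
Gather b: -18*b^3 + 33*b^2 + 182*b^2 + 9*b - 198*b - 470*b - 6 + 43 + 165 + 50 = -18*b^3 + 215*b^2 - 659*b + 252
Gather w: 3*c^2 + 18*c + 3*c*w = 3*c^2 + 3*c*w + 18*c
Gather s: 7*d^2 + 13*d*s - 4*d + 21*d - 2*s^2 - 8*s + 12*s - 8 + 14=7*d^2 + 17*d - 2*s^2 + s*(13*d + 4) + 6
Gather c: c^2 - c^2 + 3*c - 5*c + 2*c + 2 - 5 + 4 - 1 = 0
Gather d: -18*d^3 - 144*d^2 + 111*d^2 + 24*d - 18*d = -18*d^3 - 33*d^2 + 6*d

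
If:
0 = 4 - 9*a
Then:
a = 4/9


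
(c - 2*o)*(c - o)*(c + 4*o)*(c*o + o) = c^4*o + c^3*o^2 + c^3*o - 10*c^2*o^3 + c^2*o^2 + 8*c*o^4 - 10*c*o^3 + 8*o^4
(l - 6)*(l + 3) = l^2 - 3*l - 18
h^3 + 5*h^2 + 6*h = h*(h + 2)*(h + 3)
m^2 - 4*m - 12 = (m - 6)*(m + 2)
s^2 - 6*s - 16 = (s - 8)*(s + 2)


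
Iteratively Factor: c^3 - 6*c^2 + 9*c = (c - 3)*(c^2 - 3*c) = c*(c - 3)*(c - 3)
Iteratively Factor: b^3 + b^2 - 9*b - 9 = (b - 3)*(b^2 + 4*b + 3) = (b - 3)*(b + 3)*(b + 1)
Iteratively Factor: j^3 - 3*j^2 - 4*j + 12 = (j + 2)*(j^2 - 5*j + 6) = (j - 2)*(j + 2)*(j - 3)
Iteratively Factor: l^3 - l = (l + 1)*(l^2 - l) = (l - 1)*(l + 1)*(l)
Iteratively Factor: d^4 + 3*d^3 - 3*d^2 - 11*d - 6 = (d + 3)*(d^3 - 3*d - 2) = (d + 1)*(d + 3)*(d^2 - d - 2) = (d - 2)*(d + 1)*(d + 3)*(d + 1)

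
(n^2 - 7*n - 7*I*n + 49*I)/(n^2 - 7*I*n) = (n - 7)/n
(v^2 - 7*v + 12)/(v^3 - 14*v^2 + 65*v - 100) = (v - 3)/(v^2 - 10*v + 25)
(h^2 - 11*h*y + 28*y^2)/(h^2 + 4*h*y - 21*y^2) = (h^2 - 11*h*y + 28*y^2)/(h^2 + 4*h*y - 21*y^2)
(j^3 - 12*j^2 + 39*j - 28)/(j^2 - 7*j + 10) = (j^3 - 12*j^2 + 39*j - 28)/(j^2 - 7*j + 10)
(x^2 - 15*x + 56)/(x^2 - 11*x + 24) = (x - 7)/(x - 3)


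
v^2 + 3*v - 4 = (v - 1)*(v + 4)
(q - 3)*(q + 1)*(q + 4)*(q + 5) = q^4 + 7*q^3 - q^2 - 67*q - 60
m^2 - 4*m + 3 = (m - 3)*(m - 1)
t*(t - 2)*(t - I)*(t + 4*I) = t^4 - 2*t^3 + 3*I*t^3 + 4*t^2 - 6*I*t^2 - 8*t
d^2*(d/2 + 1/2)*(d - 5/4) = d^4/2 - d^3/8 - 5*d^2/8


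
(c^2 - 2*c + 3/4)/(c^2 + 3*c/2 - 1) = (c - 3/2)/(c + 2)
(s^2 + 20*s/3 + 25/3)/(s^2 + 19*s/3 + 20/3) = (3*s + 5)/(3*s + 4)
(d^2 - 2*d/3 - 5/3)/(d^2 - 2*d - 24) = (-3*d^2 + 2*d + 5)/(3*(-d^2 + 2*d + 24))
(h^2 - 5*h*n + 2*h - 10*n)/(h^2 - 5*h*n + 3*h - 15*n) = (h + 2)/(h + 3)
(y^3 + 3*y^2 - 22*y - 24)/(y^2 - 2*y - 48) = (y^2 - 3*y - 4)/(y - 8)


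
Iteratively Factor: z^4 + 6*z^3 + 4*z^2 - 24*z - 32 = (z - 2)*(z^3 + 8*z^2 + 20*z + 16) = (z - 2)*(z + 2)*(z^2 + 6*z + 8) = (z - 2)*(z + 2)*(z + 4)*(z + 2)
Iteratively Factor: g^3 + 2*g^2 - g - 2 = (g + 2)*(g^2 - 1) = (g - 1)*(g + 2)*(g + 1)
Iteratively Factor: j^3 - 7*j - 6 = (j + 1)*(j^2 - j - 6) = (j - 3)*(j + 1)*(j + 2)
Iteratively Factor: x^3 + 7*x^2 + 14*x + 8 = (x + 2)*(x^2 + 5*x + 4) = (x + 2)*(x + 4)*(x + 1)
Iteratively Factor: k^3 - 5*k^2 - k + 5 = (k - 5)*(k^2 - 1) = (k - 5)*(k - 1)*(k + 1)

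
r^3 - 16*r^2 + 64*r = r*(r - 8)^2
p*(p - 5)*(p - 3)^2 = p^4 - 11*p^3 + 39*p^2 - 45*p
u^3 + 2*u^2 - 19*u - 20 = (u - 4)*(u + 1)*(u + 5)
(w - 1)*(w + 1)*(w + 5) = w^3 + 5*w^2 - w - 5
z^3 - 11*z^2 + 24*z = z*(z - 8)*(z - 3)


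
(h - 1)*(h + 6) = h^2 + 5*h - 6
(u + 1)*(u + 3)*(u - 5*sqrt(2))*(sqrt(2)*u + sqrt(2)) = sqrt(2)*u^4 - 10*u^3 + 5*sqrt(2)*u^3 - 50*u^2 + 7*sqrt(2)*u^2 - 70*u + 3*sqrt(2)*u - 30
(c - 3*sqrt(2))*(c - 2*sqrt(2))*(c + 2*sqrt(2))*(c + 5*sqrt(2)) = c^4 + 2*sqrt(2)*c^3 - 38*c^2 - 16*sqrt(2)*c + 240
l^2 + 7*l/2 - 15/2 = (l - 3/2)*(l + 5)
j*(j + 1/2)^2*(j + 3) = j^4 + 4*j^3 + 13*j^2/4 + 3*j/4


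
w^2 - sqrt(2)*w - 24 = (w - 4*sqrt(2))*(w + 3*sqrt(2))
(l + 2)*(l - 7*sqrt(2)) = l^2 - 7*sqrt(2)*l + 2*l - 14*sqrt(2)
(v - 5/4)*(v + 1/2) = v^2 - 3*v/4 - 5/8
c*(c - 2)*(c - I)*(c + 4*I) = c^4 - 2*c^3 + 3*I*c^3 + 4*c^2 - 6*I*c^2 - 8*c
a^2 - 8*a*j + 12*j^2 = (a - 6*j)*(a - 2*j)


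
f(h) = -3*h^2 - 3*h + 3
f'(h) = -6*h - 3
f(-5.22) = -63.09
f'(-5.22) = 28.32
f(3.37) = -41.18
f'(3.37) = -23.22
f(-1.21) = 2.24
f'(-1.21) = 4.26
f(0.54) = 0.51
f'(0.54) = -6.24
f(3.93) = -55.12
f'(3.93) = -26.58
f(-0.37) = 3.70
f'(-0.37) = -0.78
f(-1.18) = 2.36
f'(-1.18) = 4.08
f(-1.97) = -2.73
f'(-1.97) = 8.82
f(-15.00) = -627.00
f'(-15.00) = 87.00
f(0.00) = 3.00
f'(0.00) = -3.00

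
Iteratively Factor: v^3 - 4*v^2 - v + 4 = (v + 1)*(v^2 - 5*v + 4) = (v - 4)*(v + 1)*(v - 1)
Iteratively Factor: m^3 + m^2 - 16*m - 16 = (m + 1)*(m^2 - 16) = (m + 1)*(m + 4)*(m - 4)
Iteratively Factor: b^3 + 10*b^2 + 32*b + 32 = (b + 4)*(b^2 + 6*b + 8) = (b + 4)^2*(b + 2)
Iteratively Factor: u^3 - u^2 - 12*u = (u)*(u^2 - u - 12) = u*(u + 3)*(u - 4)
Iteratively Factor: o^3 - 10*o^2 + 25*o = (o)*(o^2 - 10*o + 25) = o*(o - 5)*(o - 5)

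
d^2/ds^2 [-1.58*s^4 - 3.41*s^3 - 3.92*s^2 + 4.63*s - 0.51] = -18.96*s^2 - 20.46*s - 7.84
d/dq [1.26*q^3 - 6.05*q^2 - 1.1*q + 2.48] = 3.78*q^2 - 12.1*q - 1.1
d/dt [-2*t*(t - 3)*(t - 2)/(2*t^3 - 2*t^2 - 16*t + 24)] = 2*(-2*t^2 + 6*t - 9)/(t^4 + 2*t^3 - 11*t^2 - 12*t + 36)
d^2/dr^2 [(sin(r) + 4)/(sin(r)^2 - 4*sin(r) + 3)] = (-sin(r)^4 - 21*sin(r)^3 + 47*sin(r)^2 + 43*sin(r) - 128)/((sin(r) - 3)^3*(sin(r) - 1)^2)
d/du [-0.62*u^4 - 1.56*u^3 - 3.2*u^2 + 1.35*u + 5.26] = -2.48*u^3 - 4.68*u^2 - 6.4*u + 1.35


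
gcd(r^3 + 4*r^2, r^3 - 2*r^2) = r^2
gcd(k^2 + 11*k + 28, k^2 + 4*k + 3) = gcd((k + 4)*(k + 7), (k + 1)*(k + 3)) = 1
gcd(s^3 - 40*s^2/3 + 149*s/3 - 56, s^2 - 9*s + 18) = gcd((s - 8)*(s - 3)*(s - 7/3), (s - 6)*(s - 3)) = s - 3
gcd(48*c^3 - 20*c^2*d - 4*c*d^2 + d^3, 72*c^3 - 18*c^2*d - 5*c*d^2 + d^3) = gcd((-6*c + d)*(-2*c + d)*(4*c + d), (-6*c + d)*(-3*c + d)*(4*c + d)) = 24*c^2 + 2*c*d - d^2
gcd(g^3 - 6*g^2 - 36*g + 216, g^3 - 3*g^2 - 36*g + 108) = g^2 - 36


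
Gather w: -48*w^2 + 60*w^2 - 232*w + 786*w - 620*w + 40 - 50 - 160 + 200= 12*w^2 - 66*w + 30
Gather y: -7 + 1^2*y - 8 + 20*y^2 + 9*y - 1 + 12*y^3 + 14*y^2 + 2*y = 12*y^3 + 34*y^2 + 12*y - 16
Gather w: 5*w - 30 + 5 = 5*w - 25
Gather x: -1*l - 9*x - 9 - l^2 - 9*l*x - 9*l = -l^2 - 10*l + x*(-9*l - 9) - 9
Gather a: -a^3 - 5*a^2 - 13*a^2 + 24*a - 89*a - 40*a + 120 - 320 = -a^3 - 18*a^2 - 105*a - 200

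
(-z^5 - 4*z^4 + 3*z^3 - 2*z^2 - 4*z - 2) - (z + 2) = -z^5 - 4*z^4 + 3*z^3 - 2*z^2 - 5*z - 4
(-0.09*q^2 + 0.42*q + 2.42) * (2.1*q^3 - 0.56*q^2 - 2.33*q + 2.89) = -0.189*q^5 + 0.9324*q^4 + 5.0565*q^3 - 2.5939*q^2 - 4.4248*q + 6.9938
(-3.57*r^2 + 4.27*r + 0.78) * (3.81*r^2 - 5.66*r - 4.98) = -13.6017*r^4 + 36.4749*r^3 - 3.4178*r^2 - 25.6794*r - 3.8844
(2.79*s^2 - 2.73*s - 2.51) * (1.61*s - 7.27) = 4.4919*s^3 - 24.6786*s^2 + 15.806*s + 18.2477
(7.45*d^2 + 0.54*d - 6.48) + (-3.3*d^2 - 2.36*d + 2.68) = 4.15*d^2 - 1.82*d - 3.8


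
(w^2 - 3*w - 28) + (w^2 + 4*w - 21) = 2*w^2 + w - 49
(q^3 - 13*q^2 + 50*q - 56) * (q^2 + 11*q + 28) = q^5 - 2*q^4 - 65*q^3 + 130*q^2 + 784*q - 1568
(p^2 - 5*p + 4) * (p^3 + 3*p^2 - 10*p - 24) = p^5 - 2*p^4 - 21*p^3 + 38*p^2 + 80*p - 96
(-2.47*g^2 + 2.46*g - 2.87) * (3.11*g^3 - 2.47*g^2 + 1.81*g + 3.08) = -7.6817*g^5 + 13.7515*g^4 - 19.4726*g^3 + 3.9339*g^2 + 2.3821*g - 8.8396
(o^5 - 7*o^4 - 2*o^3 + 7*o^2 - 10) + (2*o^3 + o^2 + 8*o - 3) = o^5 - 7*o^4 + 8*o^2 + 8*o - 13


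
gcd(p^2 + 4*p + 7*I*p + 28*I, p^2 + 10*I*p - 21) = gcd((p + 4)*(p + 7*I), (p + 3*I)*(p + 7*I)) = p + 7*I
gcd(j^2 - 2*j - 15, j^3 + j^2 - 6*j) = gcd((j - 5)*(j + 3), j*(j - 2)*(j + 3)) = j + 3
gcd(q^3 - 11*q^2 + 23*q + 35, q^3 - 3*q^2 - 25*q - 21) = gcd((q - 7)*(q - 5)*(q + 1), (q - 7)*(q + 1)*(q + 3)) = q^2 - 6*q - 7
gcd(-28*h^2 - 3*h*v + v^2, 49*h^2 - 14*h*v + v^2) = -7*h + v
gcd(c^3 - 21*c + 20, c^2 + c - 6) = 1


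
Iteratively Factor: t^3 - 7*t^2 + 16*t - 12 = (t - 2)*(t^2 - 5*t + 6) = (t - 3)*(t - 2)*(t - 2)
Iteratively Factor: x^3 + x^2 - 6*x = (x)*(x^2 + x - 6) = x*(x + 3)*(x - 2)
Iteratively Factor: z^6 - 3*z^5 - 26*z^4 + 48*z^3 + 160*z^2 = (z)*(z^5 - 3*z^4 - 26*z^3 + 48*z^2 + 160*z) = z*(z - 5)*(z^4 + 2*z^3 - 16*z^2 - 32*z) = z*(z - 5)*(z + 4)*(z^3 - 2*z^2 - 8*z) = z*(z - 5)*(z - 4)*(z + 4)*(z^2 + 2*z) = z*(z - 5)*(z - 4)*(z + 2)*(z + 4)*(z)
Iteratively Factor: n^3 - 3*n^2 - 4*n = (n + 1)*(n^2 - 4*n) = n*(n + 1)*(n - 4)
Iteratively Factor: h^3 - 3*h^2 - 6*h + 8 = (h - 1)*(h^2 - 2*h - 8) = (h - 1)*(h + 2)*(h - 4)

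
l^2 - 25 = (l - 5)*(l + 5)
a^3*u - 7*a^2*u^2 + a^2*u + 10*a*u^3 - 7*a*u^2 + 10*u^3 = (a - 5*u)*(a - 2*u)*(a*u + u)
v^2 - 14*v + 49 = (v - 7)^2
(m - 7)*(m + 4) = m^2 - 3*m - 28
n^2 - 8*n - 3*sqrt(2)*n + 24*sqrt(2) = (n - 8)*(n - 3*sqrt(2))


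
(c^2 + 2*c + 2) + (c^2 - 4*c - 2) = 2*c^2 - 2*c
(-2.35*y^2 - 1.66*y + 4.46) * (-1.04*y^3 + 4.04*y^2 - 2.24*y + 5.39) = 2.444*y^5 - 7.7676*y^4 - 6.0808*y^3 + 9.0703*y^2 - 18.9378*y + 24.0394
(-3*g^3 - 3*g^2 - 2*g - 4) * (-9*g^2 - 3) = 27*g^5 + 27*g^4 + 27*g^3 + 45*g^2 + 6*g + 12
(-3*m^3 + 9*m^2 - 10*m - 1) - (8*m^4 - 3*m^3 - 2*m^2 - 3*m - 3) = -8*m^4 + 11*m^2 - 7*m + 2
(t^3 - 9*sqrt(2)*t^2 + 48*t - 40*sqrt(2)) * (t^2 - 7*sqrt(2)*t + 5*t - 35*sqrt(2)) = t^5 - 16*sqrt(2)*t^4 + 5*t^4 - 80*sqrt(2)*t^3 + 174*t^3 - 376*sqrt(2)*t^2 + 870*t^2 - 1880*sqrt(2)*t + 560*t + 2800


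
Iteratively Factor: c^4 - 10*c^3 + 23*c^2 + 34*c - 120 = (c - 5)*(c^3 - 5*c^2 - 2*c + 24) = (c - 5)*(c - 3)*(c^2 - 2*c - 8) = (c - 5)*(c - 3)*(c + 2)*(c - 4)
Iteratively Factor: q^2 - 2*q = (q)*(q - 2)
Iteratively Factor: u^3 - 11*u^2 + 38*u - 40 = (u - 5)*(u^2 - 6*u + 8) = (u - 5)*(u - 2)*(u - 4)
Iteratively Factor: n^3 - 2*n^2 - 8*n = (n)*(n^2 - 2*n - 8) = n*(n - 4)*(n + 2)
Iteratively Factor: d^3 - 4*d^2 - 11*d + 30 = (d - 2)*(d^2 - 2*d - 15) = (d - 5)*(d - 2)*(d + 3)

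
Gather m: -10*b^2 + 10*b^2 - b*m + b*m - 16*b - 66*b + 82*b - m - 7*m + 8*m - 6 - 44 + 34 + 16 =0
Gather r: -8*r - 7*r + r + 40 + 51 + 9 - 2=98 - 14*r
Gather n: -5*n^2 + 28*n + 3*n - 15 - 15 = -5*n^2 + 31*n - 30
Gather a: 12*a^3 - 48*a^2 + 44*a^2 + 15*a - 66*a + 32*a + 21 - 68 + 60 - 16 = 12*a^3 - 4*a^2 - 19*a - 3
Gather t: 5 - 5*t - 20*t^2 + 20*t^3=20*t^3 - 20*t^2 - 5*t + 5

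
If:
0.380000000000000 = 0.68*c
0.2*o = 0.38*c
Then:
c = 0.56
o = 1.06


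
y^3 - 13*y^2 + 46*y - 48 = (y - 8)*(y - 3)*(y - 2)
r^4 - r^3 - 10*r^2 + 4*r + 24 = (r - 3)*(r - 2)*(r + 2)^2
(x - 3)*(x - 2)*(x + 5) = x^3 - 19*x + 30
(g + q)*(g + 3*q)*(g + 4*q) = g^3 + 8*g^2*q + 19*g*q^2 + 12*q^3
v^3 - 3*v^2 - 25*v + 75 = (v - 5)*(v - 3)*(v + 5)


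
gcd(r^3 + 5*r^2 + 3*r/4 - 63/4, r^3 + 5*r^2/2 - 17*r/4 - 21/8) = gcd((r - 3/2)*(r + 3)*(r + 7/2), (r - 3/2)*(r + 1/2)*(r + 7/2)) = r^2 + 2*r - 21/4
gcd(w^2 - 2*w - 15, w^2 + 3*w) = w + 3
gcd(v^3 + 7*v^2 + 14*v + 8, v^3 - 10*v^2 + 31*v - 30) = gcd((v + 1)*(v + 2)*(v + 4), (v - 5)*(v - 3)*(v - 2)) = 1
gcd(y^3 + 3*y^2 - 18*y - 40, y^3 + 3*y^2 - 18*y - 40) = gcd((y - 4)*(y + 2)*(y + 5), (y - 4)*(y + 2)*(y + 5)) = y^3 + 3*y^2 - 18*y - 40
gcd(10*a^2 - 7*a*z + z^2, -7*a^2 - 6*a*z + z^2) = 1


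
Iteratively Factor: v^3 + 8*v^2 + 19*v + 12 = (v + 4)*(v^2 + 4*v + 3) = (v + 3)*(v + 4)*(v + 1)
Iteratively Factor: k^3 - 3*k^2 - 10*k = (k + 2)*(k^2 - 5*k) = k*(k + 2)*(k - 5)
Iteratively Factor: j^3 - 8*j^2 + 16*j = (j - 4)*(j^2 - 4*j) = j*(j - 4)*(j - 4)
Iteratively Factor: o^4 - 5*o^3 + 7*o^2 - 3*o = (o)*(o^3 - 5*o^2 + 7*o - 3) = o*(o - 3)*(o^2 - 2*o + 1) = o*(o - 3)*(o - 1)*(o - 1)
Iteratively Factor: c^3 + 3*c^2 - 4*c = (c)*(c^2 + 3*c - 4) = c*(c - 1)*(c + 4)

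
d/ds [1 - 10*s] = -10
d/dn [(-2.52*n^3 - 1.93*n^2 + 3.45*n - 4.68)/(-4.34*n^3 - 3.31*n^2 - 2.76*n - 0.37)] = (-0.0350000000000037*n^4 + 43.8564*n^3 - 41.3901*n^2 - 29.5534*n - 14.1933)/(18.8356*n^6 + 28.7308*n^5 + 34.9129*n^4 + 21.4828*n^3 + 10.067*n^2 + 2.0424*n + 0.1369)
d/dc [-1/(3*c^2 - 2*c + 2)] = 2*(3*c - 1)/(3*c^2 - 2*c + 2)^2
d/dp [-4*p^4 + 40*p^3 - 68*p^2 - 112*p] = -16*p^3 + 120*p^2 - 136*p - 112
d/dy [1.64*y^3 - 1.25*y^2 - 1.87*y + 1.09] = 4.92*y^2 - 2.5*y - 1.87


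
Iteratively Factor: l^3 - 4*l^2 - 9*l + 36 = (l - 3)*(l^2 - l - 12) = (l - 4)*(l - 3)*(l + 3)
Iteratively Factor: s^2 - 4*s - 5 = (s + 1)*(s - 5)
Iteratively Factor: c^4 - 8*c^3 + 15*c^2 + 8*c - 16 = (c - 1)*(c^3 - 7*c^2 + 8*c + 16) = (c - 1)*(c + 1)*(c^2 - 8*c + 16) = (c - 4)*(c - 1)*(c + 1)*(c - 4)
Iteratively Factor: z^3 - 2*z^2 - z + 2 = (z - 1)*(z^2 - z - 2) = (z - 2)*(z - 1)*(z + 1)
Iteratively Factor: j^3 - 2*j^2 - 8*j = (j - 4)*(j^2 + 2*j) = j*(j - 4)*(j + 2)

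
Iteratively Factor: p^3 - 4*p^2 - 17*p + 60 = (p + 4)*(p^2 - 8*p + 15) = (p - 5)*(p + 4)*(p - 3)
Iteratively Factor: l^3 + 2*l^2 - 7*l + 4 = (l - 1)*(l^2 + 3*l - 4) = (l - 1)^2*(l + 4)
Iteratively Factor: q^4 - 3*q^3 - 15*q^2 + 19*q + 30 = (q - 5)*(q^3 + 2*q^2 - 5*q - 6) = (q - 5)*(q + 1)*(q^2 + q - 6) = (q - 5)*(q + 1)*(q + 3)*(q - 2)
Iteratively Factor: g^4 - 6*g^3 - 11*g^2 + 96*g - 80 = (g - 5)*(g^3 - g^2 - 16*g + 16) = (g - 5)*(g + 4)*(g^2 - 5*g + 4) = (g - 5)*(g - 1)*(g + 4)*(g - 4)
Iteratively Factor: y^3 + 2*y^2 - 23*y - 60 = (y + 4)*(y^2 - 2*y - 15) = (y + 3)*(y + 4)*(y - 5)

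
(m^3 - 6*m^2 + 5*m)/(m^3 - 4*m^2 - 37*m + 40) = m*(m - 5)/(m^2 - 3*m - 40)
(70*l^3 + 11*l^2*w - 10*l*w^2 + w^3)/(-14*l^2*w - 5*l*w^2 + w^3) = (-5*l + w)/w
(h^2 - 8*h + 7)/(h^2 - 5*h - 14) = (h - 1)/(h + 2)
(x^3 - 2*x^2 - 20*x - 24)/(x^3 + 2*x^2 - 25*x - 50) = (x^2 - 4*x - 12)/(x^2 - 25)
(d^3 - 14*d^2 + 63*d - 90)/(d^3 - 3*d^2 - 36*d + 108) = (d - 5)/(d + 6)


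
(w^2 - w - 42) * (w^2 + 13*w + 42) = w^4 + 12*w^3 - 13*w^2 - 588*w - 1764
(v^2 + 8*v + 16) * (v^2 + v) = v^4 + 9*v^3 + 24*v^2 + 16*v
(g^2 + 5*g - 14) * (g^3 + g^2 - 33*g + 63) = g^5 + 6*g^4 - 42*g^3 - 116*g^2 + 777*g - 882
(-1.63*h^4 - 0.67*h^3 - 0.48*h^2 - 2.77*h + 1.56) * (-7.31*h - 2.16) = 11.9153*h^5 + 8.4185*h^4 + 4.956*h^3 + 21.2855*h^2 - 5.4204*h - 3.3696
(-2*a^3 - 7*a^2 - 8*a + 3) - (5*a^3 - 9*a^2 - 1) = -7*a^3 + 2*a^2 - 8*a + 4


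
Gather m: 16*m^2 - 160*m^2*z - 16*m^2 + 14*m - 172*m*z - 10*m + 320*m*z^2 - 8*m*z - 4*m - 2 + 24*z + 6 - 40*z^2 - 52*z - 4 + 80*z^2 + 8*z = -160*m^2*z + m*(320*z^2 - 180*z) + 40*z^2 - 20*z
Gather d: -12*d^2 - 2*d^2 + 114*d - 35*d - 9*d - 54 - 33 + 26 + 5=-14*d^2 + 70*d - 56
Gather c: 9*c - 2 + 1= 9*c - 1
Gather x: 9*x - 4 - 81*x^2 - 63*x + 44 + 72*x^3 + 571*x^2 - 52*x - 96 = 72*x^3 + 490*x^2 - 106*x - 56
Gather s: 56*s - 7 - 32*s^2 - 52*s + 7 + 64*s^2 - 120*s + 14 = 32*s^2 - 116*s + 14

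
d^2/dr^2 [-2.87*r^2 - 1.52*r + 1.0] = -5.74000000000000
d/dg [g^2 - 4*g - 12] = 2*g - 4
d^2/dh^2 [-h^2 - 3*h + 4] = -2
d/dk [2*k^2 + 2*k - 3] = 4*k + 2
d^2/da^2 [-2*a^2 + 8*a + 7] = -4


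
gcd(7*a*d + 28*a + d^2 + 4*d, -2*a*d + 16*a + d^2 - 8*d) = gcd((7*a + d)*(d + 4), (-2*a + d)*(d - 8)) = 1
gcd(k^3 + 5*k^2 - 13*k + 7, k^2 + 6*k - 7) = k^2 + 6*k - 7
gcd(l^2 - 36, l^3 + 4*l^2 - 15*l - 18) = l + 6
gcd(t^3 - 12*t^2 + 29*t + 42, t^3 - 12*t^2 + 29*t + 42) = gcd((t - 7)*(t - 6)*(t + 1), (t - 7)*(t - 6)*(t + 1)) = t^3 - 12*t^2 + 29*t + 42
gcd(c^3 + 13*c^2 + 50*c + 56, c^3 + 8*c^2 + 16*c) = c + 4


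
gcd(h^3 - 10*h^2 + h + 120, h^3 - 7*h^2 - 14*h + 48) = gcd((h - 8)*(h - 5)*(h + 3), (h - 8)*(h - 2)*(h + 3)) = h^2 - 5*h - 24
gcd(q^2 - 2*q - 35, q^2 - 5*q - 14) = q - 7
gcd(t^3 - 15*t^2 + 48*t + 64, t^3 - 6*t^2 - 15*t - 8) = t^2 - 7*t - 8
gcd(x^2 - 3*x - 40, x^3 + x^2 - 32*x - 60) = x + 5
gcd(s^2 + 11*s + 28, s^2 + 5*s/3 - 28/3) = s + 4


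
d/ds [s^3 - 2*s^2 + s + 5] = 3*s^2 - 4*s + 1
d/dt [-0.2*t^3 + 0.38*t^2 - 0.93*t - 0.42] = -0.6*t^2 + 0.76*t - 0.93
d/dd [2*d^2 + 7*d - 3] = 4*d + 7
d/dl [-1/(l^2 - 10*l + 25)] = 2*(l - 5)/(l^2 - 10*l + 25)^2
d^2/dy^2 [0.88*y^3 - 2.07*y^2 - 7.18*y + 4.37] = 5.28*y - 4.14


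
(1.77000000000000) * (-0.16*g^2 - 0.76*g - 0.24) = -0.2832*g^2 - 1.3452*g - 0.4248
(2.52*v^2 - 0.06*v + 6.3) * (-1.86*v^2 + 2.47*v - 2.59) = -4.6872*v^4 + 6.336*v^3 - 18.393*v^2 + 15.7164*v - 16.317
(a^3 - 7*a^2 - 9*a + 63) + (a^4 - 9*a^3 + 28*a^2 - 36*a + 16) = a^4 - 8*a^3 + 21*a^2 - 45*a + 79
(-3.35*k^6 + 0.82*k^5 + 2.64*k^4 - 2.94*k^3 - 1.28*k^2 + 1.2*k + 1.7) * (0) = 0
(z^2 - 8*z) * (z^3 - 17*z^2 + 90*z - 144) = z^5 - 25*z^4 + 226*z^3 - 864*z^2 + 1152*z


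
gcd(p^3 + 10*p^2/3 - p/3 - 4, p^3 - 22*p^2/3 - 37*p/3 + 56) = p + 3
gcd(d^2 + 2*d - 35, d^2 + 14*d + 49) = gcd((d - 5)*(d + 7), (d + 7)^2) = d + 7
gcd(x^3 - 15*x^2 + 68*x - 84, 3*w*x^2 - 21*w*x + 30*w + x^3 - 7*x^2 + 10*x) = x - 2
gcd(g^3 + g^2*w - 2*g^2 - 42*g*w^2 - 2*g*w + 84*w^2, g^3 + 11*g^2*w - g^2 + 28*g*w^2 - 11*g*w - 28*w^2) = g + 7*w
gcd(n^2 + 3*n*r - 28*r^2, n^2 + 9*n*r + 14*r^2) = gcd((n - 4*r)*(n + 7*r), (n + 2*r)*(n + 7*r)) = n + 7*r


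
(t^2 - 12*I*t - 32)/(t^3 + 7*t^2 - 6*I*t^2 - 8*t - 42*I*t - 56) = (t - 8*I)/(t^2 + t*(7 - 2*I) - 14*I)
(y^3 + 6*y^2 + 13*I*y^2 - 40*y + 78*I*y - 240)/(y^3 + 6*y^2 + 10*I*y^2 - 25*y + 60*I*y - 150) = (y + 8*I)/(y + 5*I)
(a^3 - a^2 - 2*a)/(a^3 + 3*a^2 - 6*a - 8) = a/(a + 4)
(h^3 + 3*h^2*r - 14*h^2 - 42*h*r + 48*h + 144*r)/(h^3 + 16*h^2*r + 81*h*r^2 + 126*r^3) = (h^2 - 14*h + 48)/(h^2 + 13*h*r + 42*r^2)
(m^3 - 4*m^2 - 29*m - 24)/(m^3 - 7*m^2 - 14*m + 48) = (m + 1)/(m - 2)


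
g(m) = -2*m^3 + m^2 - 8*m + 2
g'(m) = -6*m^2 + 2*m - 8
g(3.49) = -98.76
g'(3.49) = -74.10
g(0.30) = -0.36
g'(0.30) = -7.94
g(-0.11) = 2.89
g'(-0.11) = -8.29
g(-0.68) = 8.53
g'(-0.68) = -12.13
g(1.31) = -11.26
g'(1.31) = -15.68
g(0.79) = -4.68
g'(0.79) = -10.16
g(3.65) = -111.13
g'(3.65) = -80.64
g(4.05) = -146.86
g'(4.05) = -98.32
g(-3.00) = 89.00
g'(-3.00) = -68.00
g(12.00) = -3406.00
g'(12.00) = -848.00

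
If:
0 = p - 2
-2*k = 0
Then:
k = 0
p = 2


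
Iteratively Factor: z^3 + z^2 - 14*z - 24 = (z - 4)*(z^2 + 5*z + 6) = (z - 4)*(z + 3)*(z + 2)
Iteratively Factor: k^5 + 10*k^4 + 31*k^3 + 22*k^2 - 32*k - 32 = (k + 4)*(k^4 + 6*k^3 + 7*k^2 - 6*k - 8) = (k + 1)*(k + 4)*(k^3 + 5*k^2 + 2*k - 8) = (k - 1)*(k + 1)*(k + 4)*(k^2 + 6*k + 8) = (k - 1)*(k + 1)*(k + 4)^2*(k + 2)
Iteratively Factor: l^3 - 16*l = (l + 4)*(l^2 - 4*l) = l*(l + 4)*(l - 4)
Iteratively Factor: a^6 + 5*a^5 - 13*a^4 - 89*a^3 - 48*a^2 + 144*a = (a + 4)*(a^5 + a^4 - 17*a^3 - 21*a^2 + 36*a) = (a + 3)*(a + 4)*(a^4 - 2*a^3 - 11*a^2 + 12*a) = (a - 1)*(a + 3)*(a + 4)*(a^3 - a^2 - 12*a) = (a - 1)*(a + 3)^2*(a + 4)*(a^2 - 4*a) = a*(a - 1)*(a + 3)^2*(a + 4)*(a - 4)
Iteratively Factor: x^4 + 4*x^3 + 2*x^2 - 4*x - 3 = (x + 1)*(x^3 + 3*x^2 - x - 3) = (x + 1)*(x + 3)*(x^2 - 1) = (x - 1)*(x + 1)*(x + 3)*(x + 1)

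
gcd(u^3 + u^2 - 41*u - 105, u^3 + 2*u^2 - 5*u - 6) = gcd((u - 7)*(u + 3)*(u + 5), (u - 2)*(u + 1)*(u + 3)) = u + 3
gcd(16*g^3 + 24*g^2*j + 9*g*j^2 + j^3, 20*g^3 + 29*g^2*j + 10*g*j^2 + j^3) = 4*g^2 + 5*g*j + j^2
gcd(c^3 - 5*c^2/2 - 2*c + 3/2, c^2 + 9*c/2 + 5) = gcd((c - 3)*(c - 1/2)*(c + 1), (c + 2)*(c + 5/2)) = 1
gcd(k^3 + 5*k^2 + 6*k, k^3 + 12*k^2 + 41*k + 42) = k^2 + 5*k + 6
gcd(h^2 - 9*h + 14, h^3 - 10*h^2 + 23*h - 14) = h^2 - 9*h + 14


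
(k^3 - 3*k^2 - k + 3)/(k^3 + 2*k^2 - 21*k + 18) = (k + 1)/(k + 6)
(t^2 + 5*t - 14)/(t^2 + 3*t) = (t^2 + 5*t - 14)/(t*(t + 3))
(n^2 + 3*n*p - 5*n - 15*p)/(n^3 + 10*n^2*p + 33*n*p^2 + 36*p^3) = (n - 5)/(n^2 + 7*n*p + 12*p^2)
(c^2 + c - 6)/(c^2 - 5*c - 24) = (c - 2)/(c - 8)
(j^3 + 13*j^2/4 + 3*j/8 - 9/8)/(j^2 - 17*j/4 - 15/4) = (2*j^2 + 5*j - 3)/(2*(j - 5))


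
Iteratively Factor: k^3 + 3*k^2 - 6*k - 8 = (k - 2)*(k^2 + 5*k + 4) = (k - 2)*(k + 4)*(k + 1)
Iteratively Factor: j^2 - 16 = (j + 4)*(j - 4)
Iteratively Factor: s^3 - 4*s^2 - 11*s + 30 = (s - 5)*(s^2 + s - 6) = (s - 5)*(s - 2)*(s + 3)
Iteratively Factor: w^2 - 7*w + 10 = (w - 5)*(w - 2)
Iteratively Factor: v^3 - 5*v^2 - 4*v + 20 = (v + 2)*(v^2 - 7*v + 10) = (v - 5)*(v + 2)*(v - 2)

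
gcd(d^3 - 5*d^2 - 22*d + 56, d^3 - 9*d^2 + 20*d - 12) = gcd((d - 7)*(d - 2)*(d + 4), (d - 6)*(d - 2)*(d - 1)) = d - 2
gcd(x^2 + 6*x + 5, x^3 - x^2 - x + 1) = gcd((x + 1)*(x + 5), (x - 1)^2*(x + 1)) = x + 1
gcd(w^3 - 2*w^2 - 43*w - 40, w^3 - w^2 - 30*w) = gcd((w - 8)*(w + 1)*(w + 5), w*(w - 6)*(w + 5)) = w + 5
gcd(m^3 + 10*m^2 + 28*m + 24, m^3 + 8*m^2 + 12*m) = m^2 + 8*m + 12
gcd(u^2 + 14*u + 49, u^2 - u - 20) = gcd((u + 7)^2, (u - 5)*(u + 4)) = 1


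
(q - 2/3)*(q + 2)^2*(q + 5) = q^4 + 25*q^3/3 + 18*q^2 + 4*q - 40/3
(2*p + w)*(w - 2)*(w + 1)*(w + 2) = 2*p*w^3 + 2*p*w^2 - 8*p*w - 8*p + w^4 + w^3 - 4*w^2 - 4*w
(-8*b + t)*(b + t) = -8*b^2 - 7*b*t + t^2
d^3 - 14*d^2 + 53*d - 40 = (d - 8)*(d - 5)*(d - 1)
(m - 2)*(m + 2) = m^2 - 4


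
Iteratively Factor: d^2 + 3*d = (d)*(d + 3)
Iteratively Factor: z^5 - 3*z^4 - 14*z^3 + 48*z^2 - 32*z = (z - 2)*(z^4 - z^3 - 16*z^2 + 16*z) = (z - 2)*(z - 1)*(z^3 - 16*z) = (z - 4)*(z - 2)*(z - 1)*(z^2 + 4*z) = z*(z - 4)*(z - 2)*(z - 1)*(z + 4)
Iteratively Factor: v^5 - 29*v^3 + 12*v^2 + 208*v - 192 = (v + 4)*(v^4 - 4*v^3 - 13*v^2 + 64*v - 48) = (v - 1)*(v + 4)*(v^3 - 3*v^2 - 16*v + 48) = (v - 1)*(v + 4)^2*(v^2 - 7*v + 12) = (v - 4)*(v - 1)*(v + 4)^2*(v - 3)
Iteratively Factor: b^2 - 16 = (b - 4)*(b + 4)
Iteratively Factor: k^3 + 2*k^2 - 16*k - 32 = (k + 2)*(k^2 - 16) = (k - 4)*(k + 2)*(k + 4)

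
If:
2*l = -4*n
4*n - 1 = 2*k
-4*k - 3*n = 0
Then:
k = -3/22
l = -4/11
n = 2/11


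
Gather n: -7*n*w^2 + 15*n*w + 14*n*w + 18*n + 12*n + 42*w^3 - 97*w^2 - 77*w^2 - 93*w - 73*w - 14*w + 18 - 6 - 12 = n*(-7*w^2 + 29*w + 30) + 42*w^3 - 174*w^2 - 180*w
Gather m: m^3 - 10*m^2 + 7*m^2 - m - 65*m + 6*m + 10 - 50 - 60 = m^3 - 3*m^2 - 60*m - 100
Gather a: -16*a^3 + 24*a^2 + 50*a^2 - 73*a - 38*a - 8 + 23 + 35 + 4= -16*a^3 + 74*a^2 - 111*a + 54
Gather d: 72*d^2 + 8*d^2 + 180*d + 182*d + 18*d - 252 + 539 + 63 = 80*d^2 + 380*d + 350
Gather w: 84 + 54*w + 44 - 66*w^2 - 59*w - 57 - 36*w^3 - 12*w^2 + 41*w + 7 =-36*w^3 - 78*w^2 + 36*w + 78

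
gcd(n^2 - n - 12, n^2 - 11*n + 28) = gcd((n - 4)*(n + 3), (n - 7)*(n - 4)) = n - 4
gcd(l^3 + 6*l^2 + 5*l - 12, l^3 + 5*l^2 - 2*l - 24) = l^2 + 7*l + 12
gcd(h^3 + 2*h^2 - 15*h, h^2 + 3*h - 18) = h - 3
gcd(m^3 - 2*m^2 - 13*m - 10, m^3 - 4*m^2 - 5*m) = m^2 - 4*m - 5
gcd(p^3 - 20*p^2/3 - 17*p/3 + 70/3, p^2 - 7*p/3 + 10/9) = p - 5/3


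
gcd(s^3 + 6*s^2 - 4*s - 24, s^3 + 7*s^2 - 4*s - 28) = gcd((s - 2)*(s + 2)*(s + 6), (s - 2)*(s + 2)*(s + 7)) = s^2 - 4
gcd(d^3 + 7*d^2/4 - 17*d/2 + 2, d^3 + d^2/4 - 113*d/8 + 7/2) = d^2 + 15*d/4 - 1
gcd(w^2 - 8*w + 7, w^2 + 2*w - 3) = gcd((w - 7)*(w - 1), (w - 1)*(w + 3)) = w - 1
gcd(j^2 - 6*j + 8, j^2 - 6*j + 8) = j^2 - 6*j + 8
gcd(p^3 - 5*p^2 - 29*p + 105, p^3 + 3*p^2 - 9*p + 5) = p + 5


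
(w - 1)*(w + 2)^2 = w^3 + 3*w^2 - 4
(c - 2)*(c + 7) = c^2 + 5*c - 14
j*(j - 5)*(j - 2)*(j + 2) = j^4 - 5*j^3 - 4*j^2 + 20*j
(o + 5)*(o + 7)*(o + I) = o^3 + 12*o^2 + I*o^2 + 35*o + 12*I*o + 35*I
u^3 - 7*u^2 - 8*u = u*(u - 8)*(u + 1)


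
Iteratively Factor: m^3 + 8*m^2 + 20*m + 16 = (m + 2)*(m^2 + 6*m + 8) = (m + 2)^2*(m + 4)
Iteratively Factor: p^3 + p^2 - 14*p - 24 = (p - 4)*(p^2 + 5*p + 6) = (p - 4)*(p + 2)*(p + 3)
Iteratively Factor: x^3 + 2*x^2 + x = (x + 1)*(x^2 + x) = (x + 1)^2*(x)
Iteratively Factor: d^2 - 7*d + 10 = (d - 5)*(d - 2)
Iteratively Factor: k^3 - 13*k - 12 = (k + 1)*(k^2 - k - 12) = (k - 4)*(k + 1)*(k + 3)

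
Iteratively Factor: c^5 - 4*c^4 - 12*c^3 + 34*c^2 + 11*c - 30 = (c - 2)*(c^4 - 2*c^3 - 16*c^2 + 2*c + 15) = (c - 5)*(c - 2)*(c^3 + 3*c^2 - c - 3) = (c - 5)*(c - 2)*(c + 3)*(c^2 - 1) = (c - 5)*(c - 2)*(c + 1)*(c + 3)*(c - 1)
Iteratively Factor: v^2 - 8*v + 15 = (v - 3)*(v - 5)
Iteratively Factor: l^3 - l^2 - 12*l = (l - 4)*(l^2 + 3*l) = (l - 4)*(l + 3)*(l)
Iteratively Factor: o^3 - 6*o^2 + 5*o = (o - 1)*(o^2 - 5*o) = (o - 5)*(o - 1)*(o)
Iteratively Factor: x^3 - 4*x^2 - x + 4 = (x + 1)*(x^2 - 5*x + 4) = (x - 1)*(x + 1)*(x - 4)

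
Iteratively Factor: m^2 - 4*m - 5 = (m + 1)*(m - 5)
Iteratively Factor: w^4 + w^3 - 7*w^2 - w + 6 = (w - 1)*(w^3 + 2*w^2 - 5*w - 6) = (w - 2)*(w - 1)*(w^2 + 4*w + 3) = (w - 2)*(w - 1)*(w + 1)*(w + 3)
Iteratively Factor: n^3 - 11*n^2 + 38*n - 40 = (n - 2)*(n^2 - 9*n + 20) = (n - 4)*(n - 2)*(n - 5)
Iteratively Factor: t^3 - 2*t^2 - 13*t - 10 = (t - 5)*(t^2 + 3*t + 2) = (t - 5)*(t + 2)*(t + 1)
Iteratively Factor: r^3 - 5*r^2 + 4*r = (r - 4)*(r^2 - r) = r*(r - 4)*(r - 1)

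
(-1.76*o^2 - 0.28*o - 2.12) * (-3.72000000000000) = 6.5472*o^2 + 1.0416*o + 7.8864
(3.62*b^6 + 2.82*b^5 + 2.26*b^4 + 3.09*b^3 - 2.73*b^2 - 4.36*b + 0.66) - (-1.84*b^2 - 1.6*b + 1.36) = 3.62*b^6 + 2.82*b^5 + 2.26*b^4 + 3.09*b^3 - 0.89*b^2 - 2.76*b - 0.7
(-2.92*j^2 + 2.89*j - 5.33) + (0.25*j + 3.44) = -2.92*j^2 + 3.14*j - 1.89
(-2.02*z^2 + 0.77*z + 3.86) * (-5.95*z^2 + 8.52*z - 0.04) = 12.019*z^4 - 21.7919*z^3 - 16.3258*z^2 + 32.8564*z - 0.1544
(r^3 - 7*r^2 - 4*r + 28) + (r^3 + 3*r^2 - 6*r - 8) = 2*r^3 - 4*r^2 - 10*r + 20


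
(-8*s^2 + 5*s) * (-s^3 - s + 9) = 8*s^5 - 5*s^4 + 8*s^3 - 77*s^2 + 45*s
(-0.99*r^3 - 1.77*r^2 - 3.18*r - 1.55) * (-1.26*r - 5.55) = 1.2474*r^4 + 7.7247*r^3 + 13.8303*r^2 + 19.602*r + 8.6025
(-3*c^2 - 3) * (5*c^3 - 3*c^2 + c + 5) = -15*c^5 + 9*c^4 - 18*c^3 - 6*c^2 - 3*c - 15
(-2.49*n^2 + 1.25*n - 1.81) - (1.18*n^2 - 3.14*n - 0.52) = -3.67*n^2 + 4.39*n - 1.29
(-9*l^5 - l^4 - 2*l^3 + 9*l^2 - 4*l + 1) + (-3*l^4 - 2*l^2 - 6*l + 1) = -9*l^5 - 4*l^4 - 2*l^3 + 7*l^2 - 10*l + 2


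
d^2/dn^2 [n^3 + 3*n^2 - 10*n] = 6*n + 6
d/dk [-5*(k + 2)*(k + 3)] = -10*k - 25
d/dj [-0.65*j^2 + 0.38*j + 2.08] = 0.38 - 1.3*j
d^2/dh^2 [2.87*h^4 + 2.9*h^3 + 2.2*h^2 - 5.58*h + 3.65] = 34.44*h^2 + 17.4*h + 4.4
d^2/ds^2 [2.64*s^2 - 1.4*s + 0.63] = 5.28000000000000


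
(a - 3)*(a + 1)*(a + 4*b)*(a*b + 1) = a^4*b + 4*a^3*b^2 - 2*a^3*b + a^3 - 8*a^2*b^2 + a^2*b - 2*a^2 - 12*a*b^2 - 8*a*b - 3*a - 12*b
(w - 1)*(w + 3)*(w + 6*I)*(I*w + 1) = I*w^4 - 5*w^3 + 2*I*w^3 - 10*w^2 + 3*I*w^2 + 15*w + 12*I*w - 18*I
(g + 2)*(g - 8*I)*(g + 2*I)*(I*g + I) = I*g^4 + 6*g^3 + 3*I*g^3 + 18*g^2 + 18*I*g^2 + 12*g + 48*I*g + 32*I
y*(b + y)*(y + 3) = b*y^2 + 3*b*y + y^3 + 3*y^2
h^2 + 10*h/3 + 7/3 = (h + 1)*(h + 7/3)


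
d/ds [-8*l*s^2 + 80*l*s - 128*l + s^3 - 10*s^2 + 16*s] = -16*l*s + 80*l + 3*s^2 - 20*s + 16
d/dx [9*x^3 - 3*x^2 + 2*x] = 27*x^2 - 6*x + 2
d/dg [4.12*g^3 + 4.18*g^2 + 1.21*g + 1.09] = 12.36*g^2 + 8.36*g + 1.21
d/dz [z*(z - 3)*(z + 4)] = 3*z^2 + 2*z - 12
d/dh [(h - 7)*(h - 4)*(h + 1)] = 3*h^2 - 20*h + 17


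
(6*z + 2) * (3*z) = 18*z^2 + 6*z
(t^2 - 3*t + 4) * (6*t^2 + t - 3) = 6*t^4 - 17*t^3 + 18*t^2 + 13*t - 12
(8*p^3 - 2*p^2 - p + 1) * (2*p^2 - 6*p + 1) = 16*p^5 - 52*p^4 + 18*p^3 + 6*p^2 - 7*p + 1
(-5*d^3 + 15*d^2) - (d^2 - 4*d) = -5*d^3 + 14*d^2 + 4*d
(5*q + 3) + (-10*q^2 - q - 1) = -10*q^2 + 4*q + 2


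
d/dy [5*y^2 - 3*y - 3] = 10*y - 3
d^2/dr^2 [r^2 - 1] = 2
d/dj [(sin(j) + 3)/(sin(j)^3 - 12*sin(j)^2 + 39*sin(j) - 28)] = (-2*sin(j)^3 + 3*sin(j)^2 + 72*sin(j) - 145)*cos(j)/(sin(j)^3 - 12*sin(j)^2 + 39*sin(j) - 28)^2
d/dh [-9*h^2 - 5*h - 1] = -18*h - 5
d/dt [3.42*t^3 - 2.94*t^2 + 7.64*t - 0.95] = 10.26*t^2 - 5.88*t + 7.64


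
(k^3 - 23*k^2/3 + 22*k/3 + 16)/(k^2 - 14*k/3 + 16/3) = (k^2 - 5*k - 6)/(k - 2)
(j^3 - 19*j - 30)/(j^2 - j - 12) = (j^2 - 3*j - 10)/(j - 4)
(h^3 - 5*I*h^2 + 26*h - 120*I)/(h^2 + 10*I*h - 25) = (h^2 - 10*I*h - 24)/(h + 5*I)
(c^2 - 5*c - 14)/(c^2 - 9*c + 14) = (c + 2)/(c - 2)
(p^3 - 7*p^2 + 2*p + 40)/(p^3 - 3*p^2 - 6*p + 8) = (p - 5)/(p - 1)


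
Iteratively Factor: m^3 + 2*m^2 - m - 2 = (m + 1)*(m^2 + m - 2) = (m - 1)*(m + 1)*(m + 2)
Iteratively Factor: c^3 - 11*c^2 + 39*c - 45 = (c - 5)*(c^2 - 6*c + 9) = (c - 5)*(c - 3)*(c - 3)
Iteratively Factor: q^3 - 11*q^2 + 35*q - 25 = (q - 1)*(q^2 - 10*q + 25) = (q - 5)*(q - 1)*(q - 5)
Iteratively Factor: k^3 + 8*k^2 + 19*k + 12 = (k + 3)*(k^2 + 5*k + 4) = (k + 3)*(k + 4)*(k + 1)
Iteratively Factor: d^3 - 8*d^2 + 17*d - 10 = (d - 2)*(d^2 - 6*d + 5) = (d - 5)*(d - 2)*(d - 1)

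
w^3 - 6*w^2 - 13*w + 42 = (w - 7)*(w - 2)*(w + 3)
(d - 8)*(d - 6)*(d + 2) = d^3 - 12*d^2 + 20*d + 96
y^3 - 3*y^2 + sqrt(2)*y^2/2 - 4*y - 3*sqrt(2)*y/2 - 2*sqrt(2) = (y - 4)*(y + 1)*(y + sqrt(2)/2)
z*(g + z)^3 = g^3*z + 3*g^2*z^2 + 3*g*z^3 + z^4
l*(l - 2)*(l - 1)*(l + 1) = l^4 - 2*l^3 - l^2 + 2*l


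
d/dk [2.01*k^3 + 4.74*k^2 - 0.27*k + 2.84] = 6.03*k^2 + 9.48*k - 0.27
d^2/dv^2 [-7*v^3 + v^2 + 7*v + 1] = 2 - 42*v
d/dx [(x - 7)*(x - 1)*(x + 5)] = 3*x^2 - 6*x - 33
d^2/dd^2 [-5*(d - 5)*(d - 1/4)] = -10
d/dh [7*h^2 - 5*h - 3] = 14*h - 5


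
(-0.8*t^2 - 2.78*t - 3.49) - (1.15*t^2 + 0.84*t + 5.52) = -1.95*t^2 - 3.62*t - 9.01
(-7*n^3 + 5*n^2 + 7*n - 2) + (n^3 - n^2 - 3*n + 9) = -6*n^3 + 4*n^2 + 4*n + 7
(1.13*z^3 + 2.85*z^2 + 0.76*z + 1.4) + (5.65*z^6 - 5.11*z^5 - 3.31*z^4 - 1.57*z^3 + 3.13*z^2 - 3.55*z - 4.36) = 5.65*z^6 - 5.11*z^5 - 3.31*z^4 - 0.44*z^3 + 5.98*z^2 - 2.79*z - 2.96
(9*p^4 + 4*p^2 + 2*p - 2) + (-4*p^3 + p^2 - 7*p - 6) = 9*p^4 - 4*p^3 + 5*p^2 - 5*p - 8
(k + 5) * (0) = 0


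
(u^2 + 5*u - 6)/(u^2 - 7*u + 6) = (u + 6)/(u - 6)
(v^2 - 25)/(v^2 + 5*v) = (v - 5)/v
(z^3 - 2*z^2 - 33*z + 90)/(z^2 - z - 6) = (z^2 + z - 30)/(z + 2)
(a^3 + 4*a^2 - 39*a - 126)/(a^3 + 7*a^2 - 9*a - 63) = (a - 6)/(a - 3)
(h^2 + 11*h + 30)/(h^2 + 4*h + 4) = (h^2 + 11*h + 30)/(h^2 + 4*h + 4)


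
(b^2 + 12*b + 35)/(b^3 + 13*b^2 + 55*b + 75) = (b + 7)/(b^2 + 8*b + 15)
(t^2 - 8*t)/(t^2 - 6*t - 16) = t/(t + 2)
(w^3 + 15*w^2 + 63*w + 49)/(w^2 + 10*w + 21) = (w^2 + 8*w + 7)/(w + 3)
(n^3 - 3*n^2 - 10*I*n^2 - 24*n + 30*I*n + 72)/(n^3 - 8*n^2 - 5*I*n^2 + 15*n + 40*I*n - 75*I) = (n^2 - 10*I*n - 24)/(n^2 - 5*n*(1 + I) + 25*I)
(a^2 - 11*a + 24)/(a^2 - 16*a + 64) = (a - 3)/(a - 8)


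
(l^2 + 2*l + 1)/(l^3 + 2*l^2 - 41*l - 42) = (l + 1)/(l^2 + l - 42)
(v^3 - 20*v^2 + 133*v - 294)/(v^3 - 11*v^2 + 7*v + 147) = (v - 6)/(v + 3)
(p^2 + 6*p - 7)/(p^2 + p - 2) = (p + 7)/(p + 2)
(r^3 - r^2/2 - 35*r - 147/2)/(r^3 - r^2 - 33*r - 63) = (r + 7/2)/(r + 3)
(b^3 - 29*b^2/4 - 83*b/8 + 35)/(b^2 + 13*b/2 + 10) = (b^2 - 39*b/4 + 14)/(b + 4)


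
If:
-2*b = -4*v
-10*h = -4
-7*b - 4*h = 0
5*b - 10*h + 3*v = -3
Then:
No Solution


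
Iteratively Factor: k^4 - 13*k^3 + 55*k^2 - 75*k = (k - 5)*(k^3 - 8*k^2 + 15*k) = k*(k - 5)*(k^2 - 8*k + 15) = k*(k - 5)*(k - 3)*(k - 5)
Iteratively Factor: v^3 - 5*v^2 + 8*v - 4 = (v - 1)*(v^2 - 4*v + 4) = (v - 2)*(v - 1)*(v - 2)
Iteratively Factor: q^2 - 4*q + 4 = (q - 2)*(q - 2)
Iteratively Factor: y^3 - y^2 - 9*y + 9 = (y - 3)*(y^2 + 2*y - 3) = (y - 3)*(y + 3)*(y - 1)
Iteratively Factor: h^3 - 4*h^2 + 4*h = (h)*(h^2 - 4*h + 4) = h*(h - 2)*(h - 2)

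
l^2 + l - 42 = (l - 6)*(l + 7)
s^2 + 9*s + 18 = (s + 3)*(s + 6)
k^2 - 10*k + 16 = (k - 8)*(k - 2)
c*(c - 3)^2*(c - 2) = c^4 - 8*c^3 + 21*c^2 - 18*c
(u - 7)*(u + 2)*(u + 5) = u^3 - 39*u - 70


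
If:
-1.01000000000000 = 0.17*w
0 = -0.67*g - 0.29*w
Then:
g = 2.57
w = -5.94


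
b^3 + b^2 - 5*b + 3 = (b - 1)^2*(b + 3)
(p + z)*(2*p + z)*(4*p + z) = 8*p^3 + 14*p^2*z + 7*p*z^2 + z^3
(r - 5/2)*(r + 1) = r^2 - 3*r/2 - 5/2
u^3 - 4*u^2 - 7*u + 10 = (u - 5)*(u - 1)*(u + 2)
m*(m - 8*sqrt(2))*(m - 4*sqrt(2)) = m^3 - 12*sqrt(2)*m^2 + 64*m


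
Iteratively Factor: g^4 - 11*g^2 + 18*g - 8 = (g - 2)*(g^3 + 2*g^2 - 7*g + 4) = (g - 2)*(g + 4)*(g^2 - 2*g + 1) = (g - 2)*(g - 1)*(g + 4)*(g - 1)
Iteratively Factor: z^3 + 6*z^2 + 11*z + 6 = (z + 2)*(z^2 + 4*z + 3) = (z + 2)*(z + 3)*(z + 1)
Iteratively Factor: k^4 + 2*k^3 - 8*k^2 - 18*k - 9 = (k - 3)*(k^3 + 5*k^2 + 7*k + 3) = (k - 3)*(k + 3)*(k^2 + 2*k + 1) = (k - 3)*(k + 1)*(k + 3)*(k + 1)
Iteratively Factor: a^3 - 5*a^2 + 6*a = (a)*(a^2 - 5*a + 6) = a*(a - 3)*(a - 2)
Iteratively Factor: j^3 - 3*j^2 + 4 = (j - 2)*(j^2 - j - 2) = (j - 2)^2*(j + 1)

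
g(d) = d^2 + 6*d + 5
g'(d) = 2*d + 6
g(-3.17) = -3.97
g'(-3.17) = -0.34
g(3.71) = 41.02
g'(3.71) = 13.42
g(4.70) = 55.29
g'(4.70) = 15.40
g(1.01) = 12.08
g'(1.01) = 8.02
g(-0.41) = 2.71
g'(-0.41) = 5.18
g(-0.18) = 3.95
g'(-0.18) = 5.64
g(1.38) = 15.18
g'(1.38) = 8.76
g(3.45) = 37.60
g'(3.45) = 12.90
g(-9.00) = 32.00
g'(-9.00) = -12.00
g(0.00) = 5.00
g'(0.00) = 6.00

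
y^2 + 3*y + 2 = (y + 1)*(y + 2)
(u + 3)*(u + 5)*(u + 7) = u^3 + 15*u^2 + 71*u + 105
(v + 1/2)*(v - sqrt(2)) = v^2 - sqrt(2)*v + v/2 - sqrt(2)/2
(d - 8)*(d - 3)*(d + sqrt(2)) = d^3 - 11*d^2 + sqrt(2)*d^2 - 11*sqrt(2)*d + 24*d + 24*sqrt(2)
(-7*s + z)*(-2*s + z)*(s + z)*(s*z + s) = 14*s^4*z + 14*s^4 + 5*s^3*z^2 + 5*s^3*z - 8*s^2*z^3 - 8*s^2*z^2 + s*z^4 + s*z^3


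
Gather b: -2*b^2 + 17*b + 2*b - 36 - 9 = -2*b^2 + 19*b - 45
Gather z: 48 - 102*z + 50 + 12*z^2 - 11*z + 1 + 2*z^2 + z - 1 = 14*z^2 - 112*z + 98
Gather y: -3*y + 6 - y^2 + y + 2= -y^2 - 2*y + 8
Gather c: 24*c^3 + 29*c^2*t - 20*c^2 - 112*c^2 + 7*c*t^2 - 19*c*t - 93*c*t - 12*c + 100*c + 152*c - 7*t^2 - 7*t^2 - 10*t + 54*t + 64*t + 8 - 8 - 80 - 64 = 24*c^3 + c^2*(29*t - 132) + c*(7*t^2 - 112*t + 240) - 14*t^2 + 108*t - 144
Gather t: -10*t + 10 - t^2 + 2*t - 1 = -t^2 - 8*t + 9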